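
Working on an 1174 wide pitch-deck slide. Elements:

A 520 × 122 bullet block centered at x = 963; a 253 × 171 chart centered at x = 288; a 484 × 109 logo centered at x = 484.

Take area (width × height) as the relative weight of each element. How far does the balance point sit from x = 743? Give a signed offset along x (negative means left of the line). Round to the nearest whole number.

≈ -122

Areas: bullet block 520·122 = 63440, chart 253·171 = 43263, logo 484·109 = 52756. Total weight = 159459.
x-moment: 63440·963 + 43263·288 + 52756·484 = 99086368; centroid 99086368/159459 ≈ 621.39.
Difference: 621.39 − 743 ≈ -121.61.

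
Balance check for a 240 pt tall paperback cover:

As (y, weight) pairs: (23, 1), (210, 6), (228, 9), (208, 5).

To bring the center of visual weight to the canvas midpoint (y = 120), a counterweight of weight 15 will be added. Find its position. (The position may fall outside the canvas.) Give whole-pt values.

New total weight: (1 + 6 + 9 + 5) + 15 = 36.
Along y: (4375 + 15·y) / 36 = 120 (existing moment 1·23 + 6·210 + 9·228 + 5·208 = 4375) ⇒ y = (4320 − 4375) / 15 ≈ -3.67.

y ≈ -4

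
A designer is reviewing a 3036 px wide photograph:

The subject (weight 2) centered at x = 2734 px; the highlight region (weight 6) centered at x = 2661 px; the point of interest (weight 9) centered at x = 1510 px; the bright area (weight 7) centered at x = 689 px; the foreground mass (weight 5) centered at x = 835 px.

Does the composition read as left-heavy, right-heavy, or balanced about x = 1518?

balanced

Weights sum to 2 + 6 + 9 + 7 + 5 = 29.
Σw·x = 2·2734 + 6·2661 + 9·1510 + 7·689 + 5·835 = 44022, so x̄ = 44022/29 ≈ 1518.00.
1518.00 = 1518 exactly: balanced.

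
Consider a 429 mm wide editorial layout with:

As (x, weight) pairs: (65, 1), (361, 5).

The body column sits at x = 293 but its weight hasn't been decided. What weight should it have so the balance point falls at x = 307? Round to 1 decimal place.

w ≈ 2.0

Existing Σw = 6 (1 + 5); existing moment 1·65 + 5·361 = 1870.
Balance at x = 307 requires (1870 + w·293) / (6 + w) = 307.
So w = (307·6 − 1870)/(293 − 307) = -28/-14 ≈ 2.00.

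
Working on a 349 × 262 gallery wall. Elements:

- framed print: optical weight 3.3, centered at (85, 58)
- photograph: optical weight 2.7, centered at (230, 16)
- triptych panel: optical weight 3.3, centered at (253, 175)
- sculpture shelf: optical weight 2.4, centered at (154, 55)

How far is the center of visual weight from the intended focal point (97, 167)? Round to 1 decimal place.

≈ 119.7

Weights sum to 3.3 + 2.7 + 3.3 + 2.4 = 11.7.
Σw·x = 3.3·85 + 2.7·230 + 3.3·253 + 2.4·154 = 2106.0, so x̄ = 2106.0/11.7 ≈ 180.00.
Σw·y = 3.3·58 + 2.7·16 + 3.3·175 + 2.4·55 = 944.1, so ȳ = 944.1/11.7 ≈ 80.69.
From (97, 167): dx = 83.00, dy = -86.31, so the distance is √(dx²+dy²) ≈ 119.74.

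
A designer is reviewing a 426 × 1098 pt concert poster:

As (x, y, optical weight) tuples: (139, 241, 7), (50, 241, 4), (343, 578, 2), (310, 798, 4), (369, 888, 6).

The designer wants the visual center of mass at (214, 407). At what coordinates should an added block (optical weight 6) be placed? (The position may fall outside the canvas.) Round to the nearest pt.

(149, -87)

With the added block, Σw becomes 7 + 4 + 2 + 4 + 6 + 6 = 29.
x: need Σw·x = 29·214 = 6206. Existing = 7·139 + 4·50 + 2·343 + 4·310 + 6·369 = 5313. Remainder 893 / 6 ≈ 148.83.
y: need Σw·y = 29·407 = 11803. Existing = 7·241 + 4·241 + 2·578 + 4·798 + 6·888 = 12327. Remainder -524 / 6 ≈ -87.33.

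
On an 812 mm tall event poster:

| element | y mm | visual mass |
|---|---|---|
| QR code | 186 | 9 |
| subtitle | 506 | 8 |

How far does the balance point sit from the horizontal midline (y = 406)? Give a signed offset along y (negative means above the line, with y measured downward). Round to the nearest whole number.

≈ -69 mm

Weights sum to 9 + 8 = 17.
Σw·y = 9·186 + 8·506 = 5722, so ȳ = 5722/17 ≈ 336.59.
Difference: 336.59 − 406 ≈ -69.41.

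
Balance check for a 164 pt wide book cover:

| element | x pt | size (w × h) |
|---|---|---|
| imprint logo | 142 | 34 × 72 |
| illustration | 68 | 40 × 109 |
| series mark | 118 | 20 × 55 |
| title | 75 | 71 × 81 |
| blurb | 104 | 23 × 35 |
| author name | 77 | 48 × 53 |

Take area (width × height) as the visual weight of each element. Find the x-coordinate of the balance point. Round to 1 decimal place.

x ≈ 87.3

Taking area as weight: imprint logo 34·72 = 2448, illustration 40·109 = 4360, series mark 20·55 = 1100, title 71·81 = 5751, blurb 23·35 = 805, author name 48·53 = 2544. Sum 17008.
x: moment 1484829 / weight 17008 ≈ 87.30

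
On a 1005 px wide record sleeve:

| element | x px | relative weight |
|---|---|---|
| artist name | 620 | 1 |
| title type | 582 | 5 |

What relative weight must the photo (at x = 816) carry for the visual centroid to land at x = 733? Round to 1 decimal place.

w ≈ 10.5

Fixed elements: Σw = 1 + 5 = 6, Σw·x = 1·620 + 5·582 = 3530.
Balance at x = 733 requires (3530 + w·816) / (6 + w) = 733.
So w = (733·6 − 3530)/(816 − 733) = 868/83 ≈ 10.46.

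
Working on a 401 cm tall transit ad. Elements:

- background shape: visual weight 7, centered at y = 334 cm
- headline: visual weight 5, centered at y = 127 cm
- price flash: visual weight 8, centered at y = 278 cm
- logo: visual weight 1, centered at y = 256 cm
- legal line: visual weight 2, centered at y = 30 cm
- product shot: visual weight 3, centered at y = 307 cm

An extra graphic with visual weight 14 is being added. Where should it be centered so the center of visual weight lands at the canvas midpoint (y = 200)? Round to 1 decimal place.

With the extra graphic, Σw becomes 7 + 5 + 8 + 1 + 2 + 3 + 14 = 40.
y: target moment 40×200 = 8000; current 7·334 + 5·127 + 8·278 + 1·256 + 2·30 + 3·307 = 6434; the extra graphic supplies 1566, so y = 1566/14 ≈ 111.86.

y ≈ 111.9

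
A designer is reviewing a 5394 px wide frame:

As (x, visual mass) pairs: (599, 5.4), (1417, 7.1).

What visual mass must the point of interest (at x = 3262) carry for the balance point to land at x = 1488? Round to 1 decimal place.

w ≈ 3.0

Existing Σw = 12.5 (5.4 + 7.1); existing moment 5.4·599 + 7.1·1417 = 13295.3.
Balance at x = 1488 requires (13295.3 + w·3262) / (12.5 + w) = 1488.
Rearranging, w·(3262 − 1488) = 1488·12.5 − 13295.3 = 5304.7, so w ≈ 5304.7/1774 = 2.99.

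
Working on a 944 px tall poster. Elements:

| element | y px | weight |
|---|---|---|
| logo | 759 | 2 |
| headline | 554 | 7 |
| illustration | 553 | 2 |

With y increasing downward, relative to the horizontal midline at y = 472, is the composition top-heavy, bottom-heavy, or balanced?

Weights sum to 2 + 7 + 2 = 11.
Σw·y = 2·759 + 7·554 + 2·553 = 6502, so ȳ = 6502/11 ≈ 591.09.
591.1 lies below (larger y than) the midline 472, so the layout is bottom-heavy.

bottom-heavy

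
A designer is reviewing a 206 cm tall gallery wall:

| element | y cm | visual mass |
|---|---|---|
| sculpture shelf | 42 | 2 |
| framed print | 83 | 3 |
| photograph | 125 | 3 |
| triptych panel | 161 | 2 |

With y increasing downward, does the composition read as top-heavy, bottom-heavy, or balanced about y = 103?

balanced

Weights sum to 2 + 3 + 3 + 2 = 10.
y-moment: 2·42 + 3·83 + 3·125 + 2·161 = 1030; centroid 1030/10 ≈ 103.00.
That equals the midline 103 — balanced.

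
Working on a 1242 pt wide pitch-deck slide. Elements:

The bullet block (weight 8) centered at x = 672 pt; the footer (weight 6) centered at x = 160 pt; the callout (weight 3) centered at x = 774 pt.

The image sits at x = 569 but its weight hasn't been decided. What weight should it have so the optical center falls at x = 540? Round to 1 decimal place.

Fixed elements: Σw = 8 + 6 + 3 = 17, Σw·x = 8·672 + 6·160 + 3·774 = 8658.
Balance at x = 540 requires (8658 + w·569) / (17 + w) = 540.
Solving: w = (540·17 − 8658) / (569 − 540) = 522 / 29 ≈ 18.00.

w ≈ 18.0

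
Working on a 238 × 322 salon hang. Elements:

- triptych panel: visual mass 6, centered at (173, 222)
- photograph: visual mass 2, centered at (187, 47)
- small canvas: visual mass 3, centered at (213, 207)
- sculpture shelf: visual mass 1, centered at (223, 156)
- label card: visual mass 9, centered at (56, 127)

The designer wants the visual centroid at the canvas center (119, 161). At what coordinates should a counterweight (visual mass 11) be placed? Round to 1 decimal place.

(93.6, 164.2)

After adding the counterweight, total weight = 6 + 2 + 3 + 1 + 9 + 11 = 32.
x: target moment 32×119 = 3808; current 6·173 + 2·187 + 3·213 + 1·223 + 9·56 = 2778; the counterweight supplies 1030, so x = 1030/11 ≈ 93.64.
y: target moment 32×161 = 5152; current 6·222 + 2·47 + 3·207 + 1·156 + 9·127 = 3346; the counterweight supplies 1806, so y = 1806/11 ≈ 164.18.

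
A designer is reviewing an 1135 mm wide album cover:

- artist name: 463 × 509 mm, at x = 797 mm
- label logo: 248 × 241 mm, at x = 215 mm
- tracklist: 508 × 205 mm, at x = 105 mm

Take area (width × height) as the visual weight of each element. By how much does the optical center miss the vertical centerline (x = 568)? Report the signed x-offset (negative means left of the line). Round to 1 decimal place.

Areas: artist name 463·509 = 235667, label logo 248·241 = 59768, tracklist 508·205 = 104140. Total weight = 399575.
x: (235667·797 + 59768·215 + 104140·105) / 399575 = 211611419 / 399575 ≈ 529.59
Against x = 568, that's 529.59 − 568 = -38.41.

≈ -38.4 mm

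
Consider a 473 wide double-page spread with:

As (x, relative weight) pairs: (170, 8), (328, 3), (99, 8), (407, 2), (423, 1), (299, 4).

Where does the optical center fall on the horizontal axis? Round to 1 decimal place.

Total weight = 8 + 3 + 8 + 2 + 1 + 4 = 26.
Σw·x = 8·170 + 3·328 + 8·99 + 2·407 + 1·423 + 4·299 = 5569, so x̄ = 5569/26 ≈ 214.19.

x ≈ 214.2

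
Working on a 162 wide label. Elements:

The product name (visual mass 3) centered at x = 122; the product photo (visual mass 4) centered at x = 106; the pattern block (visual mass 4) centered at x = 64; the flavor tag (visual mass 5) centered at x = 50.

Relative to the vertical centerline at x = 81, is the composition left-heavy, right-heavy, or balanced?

Total weight = 3 + 4 + 4 + 5 = 16.
x: (3·122 + 4·106 + 4·64 + 5·50) / 16 = 1296 / 16 ≈ 81.00
The centroid 81.00 matches the midline at 81, so the layout is balanced.

balanced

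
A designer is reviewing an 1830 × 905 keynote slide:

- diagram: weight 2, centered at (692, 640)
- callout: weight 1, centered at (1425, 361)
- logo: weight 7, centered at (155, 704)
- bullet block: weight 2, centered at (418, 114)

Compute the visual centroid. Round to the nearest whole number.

(394, 566)

Total weight = 2 + 1 + 7 + 2 = 12.
x-moment: 2·692 + 1·1425 + 7·155 + 2·418 = 4730; centroid 4730/12 ≈ 394.17.
y-moment: 2·640 + 1·361 + 7·704 + 2·114 = 6797; centroid 6797/12 ≈ 566.42.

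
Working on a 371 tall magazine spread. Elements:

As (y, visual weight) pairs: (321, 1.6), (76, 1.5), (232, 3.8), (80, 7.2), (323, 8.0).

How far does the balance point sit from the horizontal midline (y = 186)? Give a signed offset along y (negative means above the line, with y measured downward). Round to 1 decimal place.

≈ 25.3

Σw = 1.6 + 1.5 + 3.8 + 7.2 + 8.0 = 22.1.
Σw·y = 1.6·321 + 1.5·76 + 3.8·232 + 7.2·80 + 8.0·323 = 4669.2, so ȳ = 4669.2/22.1 ≈ 211.28.
Against y = 186, that's 211.28 − 186 = 25.28.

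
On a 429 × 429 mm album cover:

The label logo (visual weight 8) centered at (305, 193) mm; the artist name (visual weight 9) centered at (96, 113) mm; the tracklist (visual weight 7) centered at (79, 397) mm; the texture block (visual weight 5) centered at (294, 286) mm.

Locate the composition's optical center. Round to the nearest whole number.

(184, 233)

Total weight = 8 + 9 + 7 + 5 = 29.
Σw·x = 8·305 + 9·96 + 7·79 + 5·294 = 5327, so x̄ = 5327/29 ≈ 183.69.
Σw·y = 8·193 + 9·113 + 7·397 + 5·286 = 6770, so ȳ = 6770/29 ≈ 233.45.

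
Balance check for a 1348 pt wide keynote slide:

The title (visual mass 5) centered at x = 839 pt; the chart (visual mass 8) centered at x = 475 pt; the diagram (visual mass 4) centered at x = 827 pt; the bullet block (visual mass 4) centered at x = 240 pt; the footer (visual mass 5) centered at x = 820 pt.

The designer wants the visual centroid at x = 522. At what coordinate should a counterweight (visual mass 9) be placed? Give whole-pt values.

x ≈ 212

New total weight: (5 + 8 + 4 + 4 + 5) + 9 = 35.
x: need Σw·x = 35·522 = 18270. Existing = 5·839 + 8·475 + 4·827 + 4·240 + 5·820 = 16363. Remainder 1907 / 9 ≈ 211.89.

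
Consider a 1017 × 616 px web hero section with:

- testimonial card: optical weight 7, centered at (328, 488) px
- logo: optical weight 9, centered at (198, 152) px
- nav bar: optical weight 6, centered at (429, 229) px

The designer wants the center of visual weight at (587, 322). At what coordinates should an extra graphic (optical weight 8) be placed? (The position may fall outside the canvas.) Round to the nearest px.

New total weight: (7 + 9 + 6) + 8 = 30.
x: target moment 30×587 = 17610; current 7·328 + 9·198 + 6·429 = 6652; the extra graphic supplies 10958, so x = 10958/8 ≈ 1369.75.
y: target moment 30×322 = 9660; current 7·488 + 9·152 + 6·229 = 6158; the extra graphic supplies 3502, so y = 3502/8 ≈ 437.75.

(1370, 438)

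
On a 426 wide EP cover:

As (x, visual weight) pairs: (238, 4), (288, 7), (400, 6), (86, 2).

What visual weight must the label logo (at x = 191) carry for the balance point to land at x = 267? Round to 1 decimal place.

w ≈ 6.1

Existing Σw = 19 (4 + 7 + 6 + 2); existing moment 4·238 + 7·288 + 6·400 + 2·86 = 5540.
Set Σw·x/Σw = 267: (5540 + 191w) = 267·(19 + w).
So w = (267·19 − 5540)/(191 − 267) = -467/-76 ≈ 6.14.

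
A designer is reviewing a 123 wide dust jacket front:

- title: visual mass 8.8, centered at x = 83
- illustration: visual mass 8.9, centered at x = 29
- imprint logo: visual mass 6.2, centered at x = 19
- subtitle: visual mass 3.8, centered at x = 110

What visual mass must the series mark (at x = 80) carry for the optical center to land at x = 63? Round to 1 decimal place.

w ≈ 13.0

Existing Σw = 27.7 (8.8 + 8.9 + 6.2 + 3.8); existing moment 8.8·83 + 8.9·29 + 6.2·19 + 3.8·110 = 1524.3.
Balance at x = 63 requires (1524.3 + w·80) / (27.7 + w) = 63.
Rearranging, w·(80 − 63) = 63·27.7 − 1524.3 = 220.8, so w ≈ 220.8/17 = 12.99.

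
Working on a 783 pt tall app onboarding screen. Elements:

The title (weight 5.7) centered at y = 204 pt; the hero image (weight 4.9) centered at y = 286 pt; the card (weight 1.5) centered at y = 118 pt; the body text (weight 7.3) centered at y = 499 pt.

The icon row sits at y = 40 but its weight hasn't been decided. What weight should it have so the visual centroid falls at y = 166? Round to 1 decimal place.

w ≈ 25.1

Existing Σw = 19.4 (5.7 + 4.9 + 1.5 + 7.3); existing moment 5.7·204 + 4.9·286 + 1.5·118 + 7.3·499 = 6383.9.
Balance at y = 166 requires (6383.9 + w·40) / (19.4 + w) = 166.
So w = (166·19.4 − 6383.9)/(40 − 166) = -3163.5/-126 ≈ 25.11.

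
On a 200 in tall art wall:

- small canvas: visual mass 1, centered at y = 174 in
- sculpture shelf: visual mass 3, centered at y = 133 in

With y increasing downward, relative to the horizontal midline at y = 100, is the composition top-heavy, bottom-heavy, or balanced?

bottom-heavy

Σw = 1 + 3 = 4.
Σw·y = 1·174 + 3·133 = 573, so ȳ = 573/4 ≈ 143.25.
Since 143.2 is below (larger y than) 100, the composition reads bottom-heavy.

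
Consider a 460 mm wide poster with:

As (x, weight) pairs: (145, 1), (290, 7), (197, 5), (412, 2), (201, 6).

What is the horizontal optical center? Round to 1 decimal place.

x ≈ 247.1

Total weight = 1 + 7 + 5 + 2 + 6 = 21.
Σw·x = 1·145 + 7·290 + 5·197 + 2·412 + 6·201 = 5190, so x̄ = 5190/21 ≈ 247.14.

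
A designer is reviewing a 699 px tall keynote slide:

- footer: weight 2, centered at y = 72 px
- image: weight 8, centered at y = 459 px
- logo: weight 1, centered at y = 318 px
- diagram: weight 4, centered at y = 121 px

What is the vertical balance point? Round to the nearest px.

y ≈ 308

Weights sum to 2 + 8 + 1 + 4 = 15.
Σw·y = 2·72 + 8·459 + 1·318 + 4·121 = 4618, so ȳ = 4618/15 ≈ 307.87.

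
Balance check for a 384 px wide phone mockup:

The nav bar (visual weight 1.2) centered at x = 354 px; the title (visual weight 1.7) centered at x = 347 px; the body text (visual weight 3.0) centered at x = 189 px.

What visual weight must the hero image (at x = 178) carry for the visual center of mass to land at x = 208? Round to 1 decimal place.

Known weights sum to 1.2 + 1.7 + 3.0 = 5.9; their moment is 1.2·354 + 1.7·347 + 3.0·189 = 1581.7.
For the centroid to hit 208: (1581.7 + w·178) / (5.9 + w) = 208.
Solving: w = (208·5.9 − 1581.7) / (178 − 208) = -354.5 / -30 ≈ 11.82.

w ≈ 11.8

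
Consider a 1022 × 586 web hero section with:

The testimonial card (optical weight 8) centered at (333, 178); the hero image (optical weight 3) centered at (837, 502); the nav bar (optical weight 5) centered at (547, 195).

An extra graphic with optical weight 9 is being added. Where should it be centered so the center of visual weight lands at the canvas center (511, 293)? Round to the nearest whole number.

(541, 380)

New total weight: (8 + 3 + 5) + 9 = 25.
x: need Σw·x = 25·511 = 12775. Existing = 8·333 + 3·837 + 5·547 = 7910. Remainder 4865 / 9 ≈ 540.56.
y: need Σw·y = 25·293 = 7325. Existing = 8·178 + 3·502 + 5·195 = 3905. Remainder 3420 / 9 ≈ 380.00.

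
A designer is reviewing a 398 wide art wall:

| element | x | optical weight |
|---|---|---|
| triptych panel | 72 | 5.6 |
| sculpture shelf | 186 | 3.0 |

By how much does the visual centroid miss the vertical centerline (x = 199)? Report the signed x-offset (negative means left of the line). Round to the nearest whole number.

≈ -87

Weights sum to 5.6 + 3.0 = 8.6.
x-moment: 5.6·72 + 3.0·186 = 961.2; centroid 961.2/8.6 ≈ 111.77.
Offset from x = 199: 111.77 − 199 ≈ -87.23.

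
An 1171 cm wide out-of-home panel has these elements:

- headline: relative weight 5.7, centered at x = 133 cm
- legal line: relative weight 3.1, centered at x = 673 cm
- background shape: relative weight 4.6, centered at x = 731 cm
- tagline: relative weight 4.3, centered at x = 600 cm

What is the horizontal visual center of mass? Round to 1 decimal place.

x ≈ 496.4

Weights sum to 5.7 + 3.1 + 4.6 + 4.3 = 17.7.
x-moment: 5.7·133 + 3.1·673 + 4.6·731 + 4.3·600 = 8787.0; centroid 8787.0/17.7 ≈ 496.44.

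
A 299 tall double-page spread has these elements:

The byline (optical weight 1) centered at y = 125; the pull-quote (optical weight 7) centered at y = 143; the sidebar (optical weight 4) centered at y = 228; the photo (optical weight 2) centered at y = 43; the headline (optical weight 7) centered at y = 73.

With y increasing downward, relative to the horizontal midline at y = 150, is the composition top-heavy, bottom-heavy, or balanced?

top-heavy

Total weight = 1 + 7 + 4 + 2 + 7 = 21.
y-moment: 1·125 + 7·143 + 4·228 + 2·43 + 7·73 = 2635; centroid 2635/21 ≈ 125.48.
125.5 lies above (smaller y than) the midline 150, so the layout is top-heavy.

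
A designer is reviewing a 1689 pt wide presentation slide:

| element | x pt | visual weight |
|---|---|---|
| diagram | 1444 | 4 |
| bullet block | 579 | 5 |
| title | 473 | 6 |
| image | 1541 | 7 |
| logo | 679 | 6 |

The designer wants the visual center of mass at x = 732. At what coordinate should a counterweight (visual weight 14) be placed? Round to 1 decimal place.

x ≈ 312.4

New total weight: (4 + 5 + 6 + 7 + 6) + 14 = 42.
Along x: (26370 + 14·x) / 42 = 732 (existing moment 4·1444 + 5·579 + 6·473 + 7·1541 + 6·679 = 26370) ⇒ x = (30744 − 26370) / 14 ≈ 312.43.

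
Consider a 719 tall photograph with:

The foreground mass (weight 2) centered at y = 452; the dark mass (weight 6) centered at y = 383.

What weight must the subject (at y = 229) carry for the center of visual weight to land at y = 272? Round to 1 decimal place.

w ≈ 23.9

Existing Σw = 8 (2 + 6); existing moment 2·452 + 6·383 = 3202.
Set Σw·y/Σw = 272: (3202 + 229w) = 272·(8 + w).
So w = (272·8 − 3202)/(229 − 272) = -1026/-43 ≈ 23.86.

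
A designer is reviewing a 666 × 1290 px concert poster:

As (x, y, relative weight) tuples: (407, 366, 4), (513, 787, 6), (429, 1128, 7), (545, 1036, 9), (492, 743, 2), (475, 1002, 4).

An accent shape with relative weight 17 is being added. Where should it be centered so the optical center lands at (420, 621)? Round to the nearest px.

With the accent shape, Σw becomes 4 + 6 + 7 + 9 + 2 + 4 + 17 = 49.
x: target moment 49×420 = 20580; current 4·407 + 6·513 + 7·429 + 9·545 + 2·492 + 4·475 = 15498; the accent shape supplies 5082, so x = 5082/17 ≈ 298.94.
y: target moment 49×621 = 30429; current 4·366 + 6·787 + 7·1128 + 9·1036 + 2·743 + 4·1002 = 28900; the accent shape supplies 1529, so y = 1529/17 ≈ 89.94.

(299, 90)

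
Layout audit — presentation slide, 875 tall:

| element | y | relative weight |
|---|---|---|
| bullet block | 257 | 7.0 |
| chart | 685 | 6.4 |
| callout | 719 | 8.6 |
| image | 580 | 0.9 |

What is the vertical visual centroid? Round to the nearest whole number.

Weights sum to 7.0 + 6.4 + 8.6 + 0.9 = 22.9.
Σw·y = 7.0·257 + 6.4·685 + 8.6·719 + 0.9·580 = 12888.4, so ȳ = 12888.4/22.9 ≈ 562.81.

y ≈ 563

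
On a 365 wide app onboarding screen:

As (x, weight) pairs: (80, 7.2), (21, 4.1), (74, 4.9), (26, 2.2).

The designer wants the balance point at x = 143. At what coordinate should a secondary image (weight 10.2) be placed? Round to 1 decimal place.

New total weight: (7.2 + 4.1 + 4.9 + 2.2) + 10.2 = 28.6.
x: need Σw·x = 28.6·143 = 4089.8. Existing = 7.2·80 + 4.1·21 + 4.9·74 + 2.2·26 = 1081.9. Remainder 3007.9 / 10.2 ≈ 294.89.

x ≈ 294.9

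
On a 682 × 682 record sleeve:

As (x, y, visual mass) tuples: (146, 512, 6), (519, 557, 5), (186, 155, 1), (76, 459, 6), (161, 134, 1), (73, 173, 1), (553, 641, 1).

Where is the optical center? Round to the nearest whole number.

Σw = 6 + 5 + 1 + 6 + 1 + 1 + 1 = 21.
Σw·x = 4900; x̄ = 4900/21 ≈ 233.33.
Σw·y = 9714; ȳ = 9714/21 ≈ 462.57.

(233, 463)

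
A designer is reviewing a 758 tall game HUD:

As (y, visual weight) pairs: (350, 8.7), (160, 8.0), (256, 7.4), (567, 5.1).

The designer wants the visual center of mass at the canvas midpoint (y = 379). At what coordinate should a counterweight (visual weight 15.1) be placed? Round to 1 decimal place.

After adding the counterweight, total weight = 8.7 + 8.0 + 7.4 + 5.1 + 15.1 = 44.3.
y: target moment 44.3×379 = 16789.7; current 8.7·350 + 8.0·160 + 7.4·256 + 5.1·567 = 9111.1; the counterweight supplies 7678.6, so y = 7678.6/15.1 ≈ 508.52.

y ≈ 508.5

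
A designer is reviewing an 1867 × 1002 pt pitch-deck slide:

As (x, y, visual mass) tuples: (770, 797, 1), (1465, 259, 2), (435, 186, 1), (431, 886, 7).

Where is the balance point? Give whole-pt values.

(650, 700)

Σw = 1 + 2 + 1 + 7 = 11.
Σw·x = 1·770 + 2·1465 + 1·435 + 7·431 = 7152, so x̄ = 7152/11 ≈ 650.18.
Σw·y = 1·797 + 2·259 + 1·186 + 7·886 = 7703, so ȳ = 7703/11 ≈ 700.27.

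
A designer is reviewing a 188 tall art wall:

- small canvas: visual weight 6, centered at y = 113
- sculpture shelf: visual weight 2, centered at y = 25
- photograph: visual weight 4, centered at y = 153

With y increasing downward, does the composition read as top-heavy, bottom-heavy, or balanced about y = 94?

bottom-heavy

Total weight = 6 + 2 + 4 = 12.
Σw·y = 6·113 + 2·25 + 4·153 = 1340, so ȳ = 1340/12 ≈ 111.67.
Since 111.7 is below (larger y than) 94, the composition reads bottom-heavy.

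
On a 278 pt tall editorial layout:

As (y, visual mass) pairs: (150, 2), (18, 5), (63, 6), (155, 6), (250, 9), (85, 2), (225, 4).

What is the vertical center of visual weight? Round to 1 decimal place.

Σw = 2 + 5 + 6 + 6 + 9 + 2 + 4 = 34.
y-moment: 2·150 + 5·18 + 6·63 + 6·155 + 9·250 + 2·85 + 4·225 = 5018; centroid 5018/34 ≈ 147.59.

y ≈ 147.6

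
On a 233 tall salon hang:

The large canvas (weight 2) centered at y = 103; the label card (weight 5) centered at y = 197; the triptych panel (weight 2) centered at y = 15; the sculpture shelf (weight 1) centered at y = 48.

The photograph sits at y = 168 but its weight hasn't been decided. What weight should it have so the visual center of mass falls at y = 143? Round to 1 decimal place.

w ≈ 6.4

Fixed elements: Σw = 2 + 5 + 2 + 1 = 10, Σw·y = 2·103 + 5·197 + 2·15 + 1·48 = 1269.
For the centroid to hit 143: (1269 + w·168) / (10 + w) = 143.
Solving: w = (143·10 − 1269) / (168 − 143) = 161 / 25 ≈ 6.44.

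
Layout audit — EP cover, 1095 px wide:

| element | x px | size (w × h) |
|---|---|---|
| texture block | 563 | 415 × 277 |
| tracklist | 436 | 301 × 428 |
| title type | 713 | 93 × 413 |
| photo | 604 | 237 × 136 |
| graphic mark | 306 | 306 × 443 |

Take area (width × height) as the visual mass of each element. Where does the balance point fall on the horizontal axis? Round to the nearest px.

x ≈ 465

Taking area as weight: texture block 415·277 = 114955, tracklist 301·428 = 128828, title type 93·413 = 38409, photo 237·136 = 32232, graphic mark 306·443 = 135558. Sum 449982.
x-moment: 114955·563 + 128828·436 + 38409·713 + 32232·604 + 135558·306 = 209223166; centroid 209223166/449982 ≈ 464.96.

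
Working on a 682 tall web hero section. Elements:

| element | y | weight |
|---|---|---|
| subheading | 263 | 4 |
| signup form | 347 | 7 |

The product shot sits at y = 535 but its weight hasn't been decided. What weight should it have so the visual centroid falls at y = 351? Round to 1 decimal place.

Existing Σw = 11 (4 + 7); existing moment 4·263 + 7·347 = 3481.
Set Σw·y/Σw = 351: (3481 + 535w) = 351·(11 + w).
Rearranging, w·(535 − 351) = 351·11 − 3481 = 380, so w ≈ 380/184 = 2.07.

w ≈ 2.1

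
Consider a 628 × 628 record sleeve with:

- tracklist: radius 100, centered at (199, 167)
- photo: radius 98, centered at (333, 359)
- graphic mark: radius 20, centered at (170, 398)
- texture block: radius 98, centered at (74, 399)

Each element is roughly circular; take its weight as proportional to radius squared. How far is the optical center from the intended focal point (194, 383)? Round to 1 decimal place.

Weights ∝ r²: tracklist 100² = 10000, photo 98² = 9604, graphic mark 20² = 400, texture block 98² = 9604; Σw = 29608.
x: (10000·199 + 9604·333 + 400·170 + 9604·74) / 29608 = 5966828 / 29608 ≈ 201.53
y: (10000·167 + 9604·359 + 400·398 + 9604·399) / 29608 = 9109032 / 29608 ≈ 307.65
From (194, 383): dx = 7.53, dy = -75.35, so the distance is √(dx²+dy²) ≈ 75.72.

≈ 75.7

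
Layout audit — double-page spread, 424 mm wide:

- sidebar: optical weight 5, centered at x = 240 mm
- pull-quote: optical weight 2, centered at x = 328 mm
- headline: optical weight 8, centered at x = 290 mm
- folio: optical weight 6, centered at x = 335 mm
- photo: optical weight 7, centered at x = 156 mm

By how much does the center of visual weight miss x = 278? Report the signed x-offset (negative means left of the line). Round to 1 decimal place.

≈ -18.1 mm

Weights sum to 5 + 2 + 8 + 6 + 7 = 28.
x: (5·240 + 2·328 + 8·290 + 6·335 + 7·156) / 28 = 7278 / 28 ≈ 259.93
Offset from x = 278: 259.93 − 278 ≈ -18.07.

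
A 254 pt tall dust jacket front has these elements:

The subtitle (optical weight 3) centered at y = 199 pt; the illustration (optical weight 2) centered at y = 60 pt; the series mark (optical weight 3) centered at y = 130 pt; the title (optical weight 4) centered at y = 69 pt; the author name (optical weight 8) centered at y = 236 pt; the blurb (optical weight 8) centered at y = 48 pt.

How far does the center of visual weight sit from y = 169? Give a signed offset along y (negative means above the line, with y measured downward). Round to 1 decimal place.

≈ -38.5 pt

Total weight = 3 + 2 + 3 + 4 + 8 + 8 = 28.
Σw·y = 3655; ȳ = 3655/28 ≈ 130.54.
Offset from y = 169: 130.54 − 169 ≈ -38.46.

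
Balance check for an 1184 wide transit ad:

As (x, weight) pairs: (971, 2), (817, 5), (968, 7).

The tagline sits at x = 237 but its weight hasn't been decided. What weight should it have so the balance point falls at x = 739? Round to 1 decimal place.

Existing Σw = 14 (2 + 5 + 7); existing moment 2·971 + 5·817 + 7·968 = 12803.
Set Σw·x/Σw = 739: (12803 + 237w) = 739·(14 + w).
So w = (739·14 − 12803)/(237 − 739) = -2457/-502 ≈ 4.89.

w ≈ 4.9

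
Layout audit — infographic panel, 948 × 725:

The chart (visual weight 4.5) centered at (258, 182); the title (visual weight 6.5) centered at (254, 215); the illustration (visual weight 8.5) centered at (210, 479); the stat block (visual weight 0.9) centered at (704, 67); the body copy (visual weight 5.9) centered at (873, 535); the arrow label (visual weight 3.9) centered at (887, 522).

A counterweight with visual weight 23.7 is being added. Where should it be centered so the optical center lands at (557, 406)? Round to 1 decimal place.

(682.8, 436.4)

With the counterweight, Σw becomes 4.5 + 6.5 + 8.5 + 0.9 + 5.9 + 3.9 + 23.7 = 53.9.
x: target moment 53.9×557 = 30022.3; current 4.5·258 + 6.5·254 + 8.5·210 + 0.9·704 + 5.9·873 + 3.9·887 = 13840.6; the counterweight supplies 16181.7, so x = 16181.7/23.7 ≈ 682.77.
y: target moment 53.9×406 = 21883.4; current 4.5·182 + 6.5·215 + 8.5·479 + 0.9·67 + 5.9·535 + 3.9·522 = 11540.6; the counterweight supplies 10342.8, so y = 10342.8/23.7 ≈ 436.41.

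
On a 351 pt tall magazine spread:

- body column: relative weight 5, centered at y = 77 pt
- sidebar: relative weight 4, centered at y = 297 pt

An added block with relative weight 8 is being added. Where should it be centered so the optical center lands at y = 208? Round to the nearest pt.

New total weight: (5 + 4) + 8 = 17.
y: need Σw·y = 17·208 = 3536. Existing = 5·77 + 4·297 = 1573. Remainder 1963 / 8 ≈ 245.38.

y ≈ 245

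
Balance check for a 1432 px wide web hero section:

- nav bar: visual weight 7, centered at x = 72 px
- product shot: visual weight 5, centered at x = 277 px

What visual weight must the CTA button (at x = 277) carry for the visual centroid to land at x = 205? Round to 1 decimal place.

w ≈ 7.9

Existing Σw = 12 (7 + 5); existing moment 7·72 + 5·277 = 1889.
Balance at x = 205 requires (1889 + w·277) / (12 + w) = 205.
Solving: w = (205·12 − 1889) / (277 − 205) = 571 / 72 ≈ 7.93.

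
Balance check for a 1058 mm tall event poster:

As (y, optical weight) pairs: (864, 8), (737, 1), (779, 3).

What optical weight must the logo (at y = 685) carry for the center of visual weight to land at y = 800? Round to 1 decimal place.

Existing Σw = 12 (8 + 1 + 3); existing moment 8·864 + 1·737 + 3·779 = 9986.
For the centroid to hit 800: (9986 + w·685) / (12 + w) = 800.
So w = (800·12 − 9986)/(685 − 800) = -386/-115 ≈ 3.36.

w ≈ 3.4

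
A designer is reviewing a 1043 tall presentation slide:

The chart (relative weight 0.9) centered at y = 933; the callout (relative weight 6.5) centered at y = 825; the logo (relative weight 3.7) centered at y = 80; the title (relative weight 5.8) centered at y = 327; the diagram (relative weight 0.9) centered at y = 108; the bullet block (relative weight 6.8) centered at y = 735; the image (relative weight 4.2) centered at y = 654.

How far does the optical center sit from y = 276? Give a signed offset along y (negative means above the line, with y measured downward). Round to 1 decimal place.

≈ 287.8

Total weight = 0.9 + 6.5 + 3.7 + 5.8 + 0.9 + 6.8 + 4.2 = 28.8.
y: moment 16236.8 / weight 28.8 ≈ 563.78
Difference: 563.78 − 276 ≈ 287.78.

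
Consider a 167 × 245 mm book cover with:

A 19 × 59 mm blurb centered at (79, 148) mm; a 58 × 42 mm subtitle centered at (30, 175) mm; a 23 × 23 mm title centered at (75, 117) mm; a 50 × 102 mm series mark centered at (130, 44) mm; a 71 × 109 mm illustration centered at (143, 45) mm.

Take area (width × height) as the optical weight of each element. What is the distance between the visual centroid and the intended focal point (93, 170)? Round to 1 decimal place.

Areas: blurb 19·59 = 1121, subtitle 58·42 = 2436, title 23·23 = 529, series mark 50·102 = 5100, illustration 71·109 = 7739. Total weight = 16925.
x: (1121·79 + 2436·30 + 529·75 + 5100·130 + 7739·143) / 16925 = 1970991 / 16925 ≈ 116.45
y: (1121·148 + 2436·175 + 529·117 + 5100·44 + 7739·45) / 16925 = 1226756 / 16925 ≈ 72.48
Relative to (93, 170): Δ = (23.45, -97.52); |Δ| = √(23.45² + -97.52²) ≈ 100.30.

≈ 100.3 mm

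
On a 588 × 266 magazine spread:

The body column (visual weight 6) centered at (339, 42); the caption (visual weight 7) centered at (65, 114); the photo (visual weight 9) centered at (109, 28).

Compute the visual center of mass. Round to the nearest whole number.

(158, 59)

Weights sum to 6 + 7 + 9 = 22.
Σw·x = 6·339 + 7·65 + 9·109 = 3470, so x̄ = 3470/22 ≈ 157.73.
Σw·y = 6·42 + 7·114 + 9·28 = 1302, so ȳ = 1302/22 ≈ 59.18.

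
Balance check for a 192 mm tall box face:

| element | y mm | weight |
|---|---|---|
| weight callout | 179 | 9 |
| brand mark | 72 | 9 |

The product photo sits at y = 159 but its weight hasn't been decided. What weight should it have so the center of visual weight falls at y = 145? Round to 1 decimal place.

Known weights sum to 9 + 9 = 18; their moment is 9·179 + 9·72 = 2259.
For the centroid to hit 145: (2259 + w·159) / (18 + w) = 145.
So w = (145·18 − 2259)/(159 − 145) = 351/14 ≈ 25.07.

w ≈ 25.1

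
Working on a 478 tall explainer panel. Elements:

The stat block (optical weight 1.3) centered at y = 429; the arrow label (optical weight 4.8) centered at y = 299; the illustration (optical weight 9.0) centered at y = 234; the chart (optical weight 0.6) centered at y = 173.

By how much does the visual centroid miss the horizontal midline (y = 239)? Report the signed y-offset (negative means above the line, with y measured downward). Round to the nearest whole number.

Total weight = 1.3 + 4.8 + 9.0 + 0.6 = 15.7.
y-moment: 1.3·429 + 4.8·299 + 9.0·234 + 0.6·173 = 4202.7; centroid 4202.7/15.7 ≈ 267.69.
Difference: 267.69 − 239 ≈ 28.69.

≈ 29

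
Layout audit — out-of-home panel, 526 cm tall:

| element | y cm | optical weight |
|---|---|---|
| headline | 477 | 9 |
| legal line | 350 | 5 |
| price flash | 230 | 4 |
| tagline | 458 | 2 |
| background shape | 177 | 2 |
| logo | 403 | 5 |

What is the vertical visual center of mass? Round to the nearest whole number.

Weights sum to 9 + 5 + 4 + 2 + 2 + 5 = 27.
Σw·y = 9·477 + 5·350 + 4·230 + 2·458 + 2·177 + 5·403 = 10248, so ȳ = 10248/27 ≈ 379.56.

y ≈ 380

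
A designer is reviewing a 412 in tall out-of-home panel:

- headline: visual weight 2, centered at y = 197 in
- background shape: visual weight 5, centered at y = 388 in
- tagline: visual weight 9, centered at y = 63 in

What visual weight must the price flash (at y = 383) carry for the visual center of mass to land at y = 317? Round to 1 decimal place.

Known weights sum to 2 + 5 + 9 = 16; their moment is 2·197 + 5·388 + 9·63 = 2901.
Balance at y = 317 requires (2901 + w·383) / (16 + w) = 317.
Rearranging, w·(383 − 317) = 317·16 − 2901 = 2171, so w ≈ 2171/66 = 32.89.

w ≈ 32.9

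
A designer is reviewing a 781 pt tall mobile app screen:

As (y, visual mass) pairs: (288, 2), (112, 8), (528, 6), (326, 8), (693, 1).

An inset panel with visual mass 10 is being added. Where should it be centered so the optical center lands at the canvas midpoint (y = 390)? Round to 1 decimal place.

With the inset panel, Σw becomes 2 + 8 + 6 + 8 + 1 + 10 = 35.
y: need Σw·y = 35·390 = 13650. Existing = 2·288 + 8·112 + 6·528 + 8·326 + 1·693 = 7941. Remainder 5709 / 10 ≈ 570.90.

y ≈ 570.9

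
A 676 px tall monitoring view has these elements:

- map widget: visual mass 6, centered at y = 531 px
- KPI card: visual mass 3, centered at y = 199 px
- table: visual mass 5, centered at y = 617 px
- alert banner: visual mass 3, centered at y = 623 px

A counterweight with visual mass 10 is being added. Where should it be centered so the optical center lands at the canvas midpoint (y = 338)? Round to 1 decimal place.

New total weight: (6 + 3 + 5 + 3) + 10 = 27.
Along y: (8737 + 10·y) / 27 = 338 (existing moment 6·531 + 3·199 + 5·617 + 3·623 = 8737) ⇒ y = (9126 − 8737) / 10 ≈ 38.90.

y ≈ 38.9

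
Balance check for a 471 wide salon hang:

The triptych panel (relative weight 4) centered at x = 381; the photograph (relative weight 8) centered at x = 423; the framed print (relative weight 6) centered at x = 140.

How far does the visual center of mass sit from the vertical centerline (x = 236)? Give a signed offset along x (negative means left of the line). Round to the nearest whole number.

≈ 83

Σw = 4 + 8 + 6 = 18.
Σw·x = 4·381 + 8·423 + 6·140 = 5748, so x̄ = 5748/18 ≈ 319.33.
Against x = 236, that's 319.33 − 236 = 83.33.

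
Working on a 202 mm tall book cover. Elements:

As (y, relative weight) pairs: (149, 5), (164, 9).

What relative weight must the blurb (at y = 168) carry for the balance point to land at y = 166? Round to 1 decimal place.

w ≈ 51.5

Existing Σw = 14 (5 + 9); existing moment 5·149 + 9·164 = 2221.
Set Σw·y/Σw = 166: (2221 + 168w) = 166·(14 + w).
So w = (166·14 − 2221)/(168 − 166) = 103/2 ≈ 51.50.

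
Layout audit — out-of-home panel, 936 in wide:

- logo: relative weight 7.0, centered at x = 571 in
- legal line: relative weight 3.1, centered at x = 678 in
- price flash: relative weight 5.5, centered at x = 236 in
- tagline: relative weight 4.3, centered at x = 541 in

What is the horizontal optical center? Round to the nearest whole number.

Total weight = 7.0 + 3.1 + 5.5 + 4.3 = 19.9.
x: (7.0·571 + 3.1·678 + 5.5·236 + 4.3·541) / 19.9 = 9723.1 / 19.9 ≈ 488.60

x ≈ 489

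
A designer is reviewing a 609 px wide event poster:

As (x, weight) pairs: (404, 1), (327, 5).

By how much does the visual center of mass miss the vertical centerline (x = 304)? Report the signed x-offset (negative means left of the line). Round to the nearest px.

Weights sum to 1 + 5 = 6.
Σw·x = 1·404 + 5·327 = 2039, so x̄ = 2039/6 ≈ 339.83.
Offset from x = 304: 339.83 − 304 ≈ 35.83.

≈ 36 px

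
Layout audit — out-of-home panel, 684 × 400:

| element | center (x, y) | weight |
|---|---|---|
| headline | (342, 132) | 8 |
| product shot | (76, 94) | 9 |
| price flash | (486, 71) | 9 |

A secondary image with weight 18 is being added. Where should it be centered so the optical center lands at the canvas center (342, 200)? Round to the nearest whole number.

(403, 348)

After adding the secondary image, total weight = 8 + 9 + 9 + 18 = 44.
x: need Σw·x = 44·342 = 15048. Existing = 8·342 + 9·76 + 9·486 = 7794. Remainder 7254 / 18 ≈ 403.00.
y: need Σw·y = 44·200 = 8800. Existing = 8·132 + 9·94 + 9·71 = 2541. Remainder 6259 / 18 ≈ 347.72.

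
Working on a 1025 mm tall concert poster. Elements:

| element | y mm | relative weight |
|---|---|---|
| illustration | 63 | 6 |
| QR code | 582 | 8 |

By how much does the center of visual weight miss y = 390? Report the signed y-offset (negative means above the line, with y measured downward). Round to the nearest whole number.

Total weight = 6 + 8 = 14.
Σw·y = 6·63 + 8·582 = 5034, so ȳ = 5034/14 ≈ 359.57.
Difference: 359.57 − 390 ≈ -30.43.

≈ -30 mm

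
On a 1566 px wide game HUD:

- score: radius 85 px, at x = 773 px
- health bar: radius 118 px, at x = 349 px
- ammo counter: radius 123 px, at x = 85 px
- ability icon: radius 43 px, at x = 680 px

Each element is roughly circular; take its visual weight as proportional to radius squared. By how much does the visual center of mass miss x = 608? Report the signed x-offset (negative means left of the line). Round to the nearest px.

≈ -267 px

Weights ∝ r²: score 85² = 7225, health bar 118² = 13924, ammo counter 123² = 15129, ability icon 43² = 1849; Σw = 38127.
Σw·x = 7225·773 + 13924·349 + 15129·85 + 1849·680 = 12987686, so x̄ = 12987686/38127 ≈ 340.64.
Offset from x = 608: 340.64 − 608 ≈ -267.36.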